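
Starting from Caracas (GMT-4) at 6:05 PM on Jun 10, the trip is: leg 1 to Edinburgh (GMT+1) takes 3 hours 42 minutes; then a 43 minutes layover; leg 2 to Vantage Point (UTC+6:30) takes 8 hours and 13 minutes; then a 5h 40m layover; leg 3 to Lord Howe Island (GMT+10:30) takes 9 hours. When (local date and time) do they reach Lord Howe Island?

11:53 AM on June 12

Convert departure to UTC: 6:05 PM + 4:00 = 10:05 PM UTC on Jun 10.
Add 3 hours 42 minutes leg 1 → 1:47 AM UTC (Jun 11).
Add 43 minutes layover in Edinburgh → 2:30 AM UTC.
Add 8 hours 13 minutes leg 2 → 10:43 AM UTC.
Add 5 hours 40 minutes layover in Vantage Point → 4:23 PM UTC.
Add 9 hours leg 3 → 1:23 AM UTC (Jun 12).
Lord Howe Island is UTC+10:30, so local arrival = 1:23 AM + 10:30 = 11:53 AM on Jun 12.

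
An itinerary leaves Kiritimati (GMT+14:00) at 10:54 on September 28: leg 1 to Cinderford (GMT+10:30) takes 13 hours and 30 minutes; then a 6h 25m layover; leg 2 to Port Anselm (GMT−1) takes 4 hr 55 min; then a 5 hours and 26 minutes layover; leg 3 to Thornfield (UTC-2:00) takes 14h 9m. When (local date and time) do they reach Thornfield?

15:19 on September 29

Convert departure to UTC: 10:54 − 14:00 = 20:54 UTC on Sep 27.
Add 13 hours and 30 minutes leg 1 → 10:24 UTC (Sep 28).
Add 6 hours 25 minutes layover in Cinderford → 16:49 UTC.
Add 4 hours and 55 minutes leg 2 → 21:44 UTC.
Add 5 hours 26 minutes layover in Port Anselm → 03:10 UTC (Sep 29).
Add 14 hours 9 minutes leg 3 → 17:19 UTC.
Thornfield is UTC−2:00, so local arrival = 17:19 − 2:00 = 15:19 on Sep 29.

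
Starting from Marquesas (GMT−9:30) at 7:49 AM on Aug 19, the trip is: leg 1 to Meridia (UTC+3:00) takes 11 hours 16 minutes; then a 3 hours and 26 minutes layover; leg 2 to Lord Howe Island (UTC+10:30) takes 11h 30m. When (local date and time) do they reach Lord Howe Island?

Convert departure to UTC: 7:49 AM + 9:30 = 5:19 PM UTC on Aug 19.
Add 11 hours and 16 minutes leg 1 → 4:35 AM UTC (Aug 20).
Add 3 hours 26 minutes layover in Meridia → 8:01 AM UTC.
Add 11 hours 30 minutes leg 2 → 7:31 PM UTC.
Lord Howe Island is UTC+10:30, so local arrival = 7:31 PM + 10:30 = 6:01 AM on Aug 21.

6:01 AM on Aug 21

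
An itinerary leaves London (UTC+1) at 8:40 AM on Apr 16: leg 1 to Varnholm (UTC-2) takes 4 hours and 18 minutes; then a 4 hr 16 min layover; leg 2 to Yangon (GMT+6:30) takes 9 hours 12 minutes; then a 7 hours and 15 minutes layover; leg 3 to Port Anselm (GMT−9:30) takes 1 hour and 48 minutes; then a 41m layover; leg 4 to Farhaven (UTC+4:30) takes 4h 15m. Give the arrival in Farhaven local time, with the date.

7:55 PM on April 17

Convert departure to UTC: 8:40 AM − 1:00 = 7:40 AM UTC on Apr 16.
Add 4 hours 18 minutes leg 1 → 11:58 AM UTC.
Add 4 hours 16 minutes layover in Varnholm → 4:14 PM UTC.
Add 9 hours and 12 minutes leg 2 → 1:26 AM UTC (Apr 17).
Add 7 hours 15 minutes layover in Yangon → 8:41 AM UTC.
Add 1 hour and 48 minutes leg 3 → 10:29 AM UTC.
Add 41 minutes layover in Port Anselm → 11:10 AM UTC.
Add 4 hours and 15 minutes leg 4 → 3:25 PM UTC.
Farhaven is UTC+4:30, so local arrival = 3:25 PM + 4:30 = 7:55 PM on Apr 17.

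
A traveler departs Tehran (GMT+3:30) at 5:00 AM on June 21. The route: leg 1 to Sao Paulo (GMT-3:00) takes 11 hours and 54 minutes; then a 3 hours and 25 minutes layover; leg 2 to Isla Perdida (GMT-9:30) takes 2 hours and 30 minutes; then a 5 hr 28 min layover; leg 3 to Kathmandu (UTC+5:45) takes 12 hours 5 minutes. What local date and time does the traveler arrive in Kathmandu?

Convert departure to UTC: 5:00 AM − 3:30 = 1:30 AM UTC on Jun 21.
Add 11 hours 54 minutes leg 1 → 1:24 PM UTC.
Add 3 hours 25 minutes layover in Sao Paulo → 4:49 PM UTC.
Add 2 hours 30 minutes leg 2 → 7:19 PM UTC.
Add 5 hours 28 minutes layover in Isla Perdida → 12:47 AM UTC (Jun 22).
Add 12 hours 5 minutes leg 3 → 12:52 PM UTC.
Kathmandu is UTC+5:45, so local arrival = 12:52 PM + 5:45 = 6:37 PM on Jun 22.

6:37 PM on Jun 22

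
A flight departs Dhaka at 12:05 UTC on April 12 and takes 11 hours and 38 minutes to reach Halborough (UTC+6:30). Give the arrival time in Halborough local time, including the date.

Departure is given in UTC: 12:05 on Apr 12.
Add 11 hours and 38 minutes → 23:43 UTC.
Halborough is UTC+6:30: 23:43 + 6:30 = 06:13 on Apr 13.

06:13 on April 13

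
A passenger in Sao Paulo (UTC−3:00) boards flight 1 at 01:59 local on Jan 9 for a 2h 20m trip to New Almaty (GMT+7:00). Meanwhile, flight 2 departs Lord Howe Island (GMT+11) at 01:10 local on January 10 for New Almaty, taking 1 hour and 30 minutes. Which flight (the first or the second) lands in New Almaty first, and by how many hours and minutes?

Flight 1 in UTC: 01:59 + 3:00 = 04:59 on Jan 9.
+2 hours and 20 minutes → arrive 07:19 UTC on Jan 9.
Flight 2 in UTC: 01:10 − 11:00 = 14:10 on Jan 9.
+1 hour and 30 minutes → arrive 15:40 UTC on Jan 9.
Flight 1 lands earlier by 8 hours 21 minutes.

the first, by 8 hours 21 minutes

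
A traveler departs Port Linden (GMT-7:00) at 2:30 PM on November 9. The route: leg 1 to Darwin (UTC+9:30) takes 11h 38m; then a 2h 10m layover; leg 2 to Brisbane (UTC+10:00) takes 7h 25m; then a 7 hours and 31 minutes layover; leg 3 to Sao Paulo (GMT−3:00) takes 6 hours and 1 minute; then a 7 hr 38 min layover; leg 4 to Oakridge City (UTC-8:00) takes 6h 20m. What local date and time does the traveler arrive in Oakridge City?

2:13 PM on November 11

Convert departure to UTC: 2:30 PM + 7:00 = 9:30 PM UTC on Nov 9.
Add 11 hours and 38 minutes leg 1 → 9:08 AM UTC (Nov 10).
Add 2 hours 10 minutes layover in Darwin → 11:18 AM UTC.
Add 7 hours 25 minutes leg 2 → 6:43 PM UTC.
Add 7 hours and 31 minutes layover in Brisbane → 2:14 AM UTC (Nov 11).
Add 6 hours and 1 minute leg 3 → 8:15 AM UTC.
Add 7 hours and 38 minutes layover in Sao Paulo → 3:53 PM UTC.
Add 6 hours 20 minutes leg 4 → 10:13 PM UTC.
Oakridge City is UTC−8:00, so local arrival = 10:13 PM − 8:00 = 2:13 PM on Nov 11.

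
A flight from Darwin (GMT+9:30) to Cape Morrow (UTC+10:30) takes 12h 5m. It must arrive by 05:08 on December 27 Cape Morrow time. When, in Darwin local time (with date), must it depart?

Target arrival in UTC: 05:08 − 10:30 = 18:38 on Dec 26.
Subtract 12 hours 5 minutes → departure 06:33 UTC on Dec 26.
Darwin is UTC+9:30: 06:33 + 9:30 = 16:03 on Dec 26.

16:03 on Dec 26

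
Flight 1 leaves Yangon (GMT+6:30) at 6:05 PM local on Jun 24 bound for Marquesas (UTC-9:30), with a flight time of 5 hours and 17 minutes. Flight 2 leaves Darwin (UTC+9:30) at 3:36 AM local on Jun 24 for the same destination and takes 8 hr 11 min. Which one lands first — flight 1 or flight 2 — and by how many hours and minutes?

Flight 1 in UTC: 6:05 PM − 6:30 = 11:35 AM on Jun 24.
+5 hours and 17 minutes → arrive 4:52 PM UTC on Jun 24.
Flight 2 in UTC: 3:36 AM − 9:30 = 6:06 PM on Jun 23.
+8 hours and 11 minutes → arrive 2:17 AM UTC on Jun 24.
Flight 2 lands earlier by 14 hours 35 minutes.

the second, by 14 hours 35 minutes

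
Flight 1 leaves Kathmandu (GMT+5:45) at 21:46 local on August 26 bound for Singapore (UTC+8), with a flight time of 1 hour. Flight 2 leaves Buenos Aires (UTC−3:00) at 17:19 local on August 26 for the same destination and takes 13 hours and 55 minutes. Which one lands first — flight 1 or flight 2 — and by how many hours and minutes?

the first, by 17 hours 13 minutes

Flight 1 in UTC: 21:46 − 5:45 = 16:01 on Aug 26.
+1 hour → arrive 17:01 UTC on Aug 26.
Flight 2 in UTC: 17:19 + 3:00 = 20:19 on Aug 26.
+13 hours and 55 minutes → arrive 10:14 UTC on Aug 27.
Flight 1 lands earlier by 17 hours 13 minutes.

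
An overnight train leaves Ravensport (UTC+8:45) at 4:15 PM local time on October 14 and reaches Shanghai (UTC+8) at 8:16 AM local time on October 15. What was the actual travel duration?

16 hours 46 minutes

Shanghai is 0:45 behind Ravensport.
Clock-face elapsed time (ignoring zones) is 16 hours 1 minute.
Actual elapsed = 16 hours 1 minute + 0:45 = 16 hours 46 minutes.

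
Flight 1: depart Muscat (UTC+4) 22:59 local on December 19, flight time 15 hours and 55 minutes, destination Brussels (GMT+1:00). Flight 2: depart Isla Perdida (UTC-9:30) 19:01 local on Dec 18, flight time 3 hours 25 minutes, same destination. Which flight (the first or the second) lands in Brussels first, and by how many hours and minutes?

the second, by 26 hours 58 minutes

Flight 1 in UTC: 22:59 − 4:00 = 18:59 on Dec 19.
+15 hours and 55 minutes → arrive 10:54 UTC on Dec 20.
Flight 2 in UTC: 19:01 + 9:30 = 04:31 on Dec 19.
+3 hours and 25 minutes → arrive 07:56 UTC on Dec 19.
Flight 2 lands earlier by 26 hours 58 minutes.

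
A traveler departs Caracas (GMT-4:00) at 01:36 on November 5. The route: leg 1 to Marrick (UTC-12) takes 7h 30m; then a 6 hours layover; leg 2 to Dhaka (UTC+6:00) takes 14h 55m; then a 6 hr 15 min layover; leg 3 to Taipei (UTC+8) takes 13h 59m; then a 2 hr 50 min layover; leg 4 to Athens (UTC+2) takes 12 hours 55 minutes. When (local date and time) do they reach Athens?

00:00 on Nov 8

Convert departure to UTC: 01:36 + 4:00 = 05:36 UTC on Nov 5.
Add 7 hours 30 minutes leg 1 → 13:06 UTC.
Add 6 hours layover in Marrick → 19:06 UTC.
Add 14 hours and 55 minutes leg 2 → 10:01 UTC (Nov 6).
Add 6 hours and 15 minutes layover in Dhaka → 16:16 UTC.
Add 13 hours and 59 minutes leg 3 → 06:15 UTC (Nov 7).
Add 2 hours and 50 minutes layover in Taipei → 09:05 UTC.
Add 12 hours and 55 minutes leg 4 → 22:00 UTC.
Athens is UTC+2:00, so local arrival = 22:00 + 2:00 = 00:00 on Nov 8.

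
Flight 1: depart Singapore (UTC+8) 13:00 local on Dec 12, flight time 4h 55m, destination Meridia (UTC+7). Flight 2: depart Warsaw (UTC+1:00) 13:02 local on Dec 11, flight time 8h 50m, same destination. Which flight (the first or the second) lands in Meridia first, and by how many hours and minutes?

the second, by 13 hours 3 minutes

Flight 1 in UTC: 13:00 − 8:00 = 05:00 on Dec 12.
+4 hours 55 minutes → arrive 09:55 UTC on Dec 12.
Flight 2 in UTC: 13:02 − 1:00 = 12:02 on Dec 11.
+8 hours and 50 minutes → arrive 20:52 UTC on Dec 11.
Flight 2 lands earlier by 13 hours 3 minutes.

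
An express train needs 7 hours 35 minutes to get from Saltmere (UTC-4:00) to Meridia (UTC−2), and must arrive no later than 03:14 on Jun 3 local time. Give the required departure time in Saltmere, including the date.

17:39 on June 2

Target arrival in UTC: 03:14 + 2:00 = 05:14 on Jun 3.
Subtract 7 hours 35 minutes → departure 21:39 UTC on Jun 2.
Saltmere is UTC−4:00: 21:39 − 4:00 = 17:39 on Jun 2.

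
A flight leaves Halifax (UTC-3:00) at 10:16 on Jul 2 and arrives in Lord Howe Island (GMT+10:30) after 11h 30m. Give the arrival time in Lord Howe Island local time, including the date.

11:16 on Jul 3

Convert departure to UTC: 10:16 + 3:00 = 13:16 UTC on Jul 2.
Add 11 hours and 30 minutes travel time → 00:46 UTC (Jul 3).
Lord Howe Island is UTC+10:30, so local arrival = 00:46 + 10:30 = 11:16 on Jul 3.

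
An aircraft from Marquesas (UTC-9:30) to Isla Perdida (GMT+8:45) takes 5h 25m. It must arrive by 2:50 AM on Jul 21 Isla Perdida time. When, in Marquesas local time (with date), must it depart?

Target arrival in UTC: 2:50 AM − 8:45 = 6:05 PM on Jul 20.
Subtract 5 hours and 25 minutes → departure 12:40 PM UTC on Jul 20.
Marquesas is UTC−9:30: 12:40 PM − 9:30 = 3:10 AM on Jul 20.

3:10 AM on Jul 20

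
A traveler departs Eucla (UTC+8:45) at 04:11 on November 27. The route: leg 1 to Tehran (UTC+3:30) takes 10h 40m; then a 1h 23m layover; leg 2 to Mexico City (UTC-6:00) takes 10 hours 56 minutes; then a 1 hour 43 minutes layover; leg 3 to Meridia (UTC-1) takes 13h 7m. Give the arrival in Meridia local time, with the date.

Convert departure to UTC: 04:11 − 8:45 = 19:26 UTC on Nov 26.
Add 10 hours and 40 minutes leg 1 → 06:06 UTC (Nov 27).
Add 1 hour and 23 minutes layover in Tehran → 07:29 UTC.
Add 10 hours and 56 minutes leg 2 → 18:25 UTC.
Add 1 hour 43 minutes layover in Mexico City → 20:08 UTC.
Add 13 hours 7 minutes leg 3 → 09:15 UTC (Nov 28).
Meridia is UTC−1:00, so local arrival = 09:15 − 1:00 = 08:15 on Nov 28.

08:15 on November 28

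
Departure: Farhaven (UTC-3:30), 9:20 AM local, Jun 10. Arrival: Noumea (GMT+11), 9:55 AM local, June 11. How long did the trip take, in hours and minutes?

10 hours 5 minutes

Departure in UTC: 9:20 AM + 3:30 = 12:50 PM on Jun 10.
Arrival in UTC: 9:55 AM − 11:00 = 10:55 PM on Jun 10.
Elapsed = 10:55 PM − 12:50 PM = 10 hours 5 minutes.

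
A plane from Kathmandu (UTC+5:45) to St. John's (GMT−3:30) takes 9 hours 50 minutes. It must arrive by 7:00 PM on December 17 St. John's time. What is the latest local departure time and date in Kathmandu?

6:25 PM on Dec 17

Target arrival in UTC: 7:00 PM + 3:30 = 10:30 PM on Dec 17.
Subtract 9 hours 50 minutes → departure 12:40 PM UTC on Dec 17.
Kathmandu is UTC+5:45: 12:40 PM + 5:45 = 6:25 PM on Dec 17.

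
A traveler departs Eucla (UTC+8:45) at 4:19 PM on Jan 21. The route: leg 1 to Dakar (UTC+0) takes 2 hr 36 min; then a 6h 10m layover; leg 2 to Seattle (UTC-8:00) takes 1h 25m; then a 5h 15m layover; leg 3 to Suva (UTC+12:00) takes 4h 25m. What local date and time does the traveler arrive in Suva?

3:25 PM on Jan 22

Convert departure to UTC: 4:19 PM − 8:45 = 7:34 AM UTC on Jan 21.
Add 2 hours and 36 minutes leg 1 → 10:10 AM UTC.
Add 6 hours and 10 minutes layover in Dakar → 4:20 PM UTC.
Add 1 hour 25 minutes leg 2 → 5:45 PM UTC.
Add 5 hours 15 minutes layover in Seattle → 11:00 PM UTC.
Add 4 hours and 25 minutes leg 3 → 3:25 AM UTC (Jan 22).
Suva is UTC+12:00, so local arrival = 3:25 AM + 12:00 = 3:25 PM on Jan 22.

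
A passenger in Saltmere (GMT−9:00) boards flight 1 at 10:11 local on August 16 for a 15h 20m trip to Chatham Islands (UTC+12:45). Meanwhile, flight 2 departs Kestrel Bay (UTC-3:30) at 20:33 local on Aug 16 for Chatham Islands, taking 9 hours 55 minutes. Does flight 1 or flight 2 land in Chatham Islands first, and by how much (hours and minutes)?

the second, by 33 minutes

Flight 1 in UTC: 10:11 + 9:00 = 19:11 on Aug 16.
+15 hours and 20 minutes → arrive 10:31 UTC on Aug 17.
Flight 2 in UTC: 20:33 + 3:30 = 00:03 on Aug 17.
+9 hours and 55 minutes → arrive 09:58 UTC on Aug 17.
Flight 2 lands earlier by 33 minutes.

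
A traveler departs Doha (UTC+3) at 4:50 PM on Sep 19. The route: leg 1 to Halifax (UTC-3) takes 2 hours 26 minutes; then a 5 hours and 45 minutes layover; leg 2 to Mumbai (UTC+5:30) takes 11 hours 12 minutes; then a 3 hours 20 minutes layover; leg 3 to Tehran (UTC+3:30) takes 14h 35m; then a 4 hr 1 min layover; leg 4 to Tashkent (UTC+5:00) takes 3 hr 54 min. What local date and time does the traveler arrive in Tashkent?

4:03 PM on September 21

Convert departure to UTC: 4:50 PM − 3:00 = 1:50 PM UTC on Sep 19.
Add 2 hours 26 minutes leg 1 → 4:16 PM UTC.
Add 5 hours 45 minutes layover in Halifax → 10:01 PM UTC.
Add 11 hours and 12 minutes leg 2 → 9:13 AM UTC (Sep 20).
Add 3 hours 20 minutes layover in Mumbai → 12:33 PM UTC.
Add 14 hours and 35 minutes leg 3 → 3:08 AM UTC (Sep 21).
Add 4 hours and 1 minute layover in Tehran → 7:09 AM UTC.
Add 3 hours 54 minutes leg 4 → 11:03 AM UTC.
Tashkent is UTC+5:00, so local arrival = 11:03 AM + 5:00 = 4:03 PM on Sep 21.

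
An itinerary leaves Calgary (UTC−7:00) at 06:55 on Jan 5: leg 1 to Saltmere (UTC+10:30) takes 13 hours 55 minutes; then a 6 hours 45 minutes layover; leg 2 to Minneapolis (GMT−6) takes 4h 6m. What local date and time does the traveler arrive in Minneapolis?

08:41 on January 6

Convert departure to UTC: 06:55 + 7:00 = 13:55 UTC on Jan 5.
Add 13 hours and 55 minutes leg 1 → 03:50 UTC (Jan 6).
Add 6 hours 45 minutes layover in Saltmere → 10:35 UTC.
Add 4 hours and 6 minutes leg 2 → 14:41 UTC.
Minneapolis is UTC−6:00, so local arrival = 14:41 − 6:00 = 08:41 on Jan 6.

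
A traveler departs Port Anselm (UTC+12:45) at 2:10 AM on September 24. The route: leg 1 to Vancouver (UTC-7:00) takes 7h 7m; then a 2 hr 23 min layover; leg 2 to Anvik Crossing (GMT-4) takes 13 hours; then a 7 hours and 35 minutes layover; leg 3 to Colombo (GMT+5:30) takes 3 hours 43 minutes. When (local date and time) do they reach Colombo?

4:43 AM on September 25

Convert departure to UTC: 2:10 AM − 12:45 = 1:25 PM UTC on Sep 23.
Add 7 hours 7 minutes leg 1 → 8:32 PM UTC.
Add 2 hours and 23 minutes layover in Vancouver → 10:55 PM UTC.
Add 13 hours leg 2 → 11:55 AM UTC (Sep 24).
Add 7 hours and 35 minutes layover in Anvik Crossing → 7:30 PM UTC.
Add 3 hours 43 minutes leg 3 → 11:13 PM UTC.
Colombo is UTC+5:30, so local arrival = 11:13 PM + 5:30 = 4:43 AM on Sep 25.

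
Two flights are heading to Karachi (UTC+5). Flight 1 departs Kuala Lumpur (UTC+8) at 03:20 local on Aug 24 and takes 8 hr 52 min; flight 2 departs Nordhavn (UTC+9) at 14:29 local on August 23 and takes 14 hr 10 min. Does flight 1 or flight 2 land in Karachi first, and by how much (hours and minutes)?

Flight 1 in UTC: 03:20 − 8:00 = 19:20 on Aug 23.
+8 hours 52 minutes → arrive 04:12 UTC on Aug 24.
Flight 2 in UTC: 14:29 − 9:00 = 05:29 on Aug 23.
+14 hours 10 minutes → arrive 19:39 UTC on Aug 23.
Flight 2 lands earlier by 8 hours 33 minutes.

the second, by 8 hours 33 minutes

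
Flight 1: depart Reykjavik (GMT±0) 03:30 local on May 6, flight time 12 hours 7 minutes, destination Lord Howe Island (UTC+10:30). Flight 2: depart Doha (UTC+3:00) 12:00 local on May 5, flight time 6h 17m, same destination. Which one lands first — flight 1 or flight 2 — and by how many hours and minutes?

Flight 1 departs at 03:30 UTC (May 6).
+12 hours 7 minutes → arrive 15:37 UTC on May 6.
Flight 2 in UTC: 12:00 − 3:00 = 09:00 on May 5.
+6 hours and 17 minutes → arrive 15:17 UTC on May 5.
Flight 2 lands earlier by 24 hours 20 minutes.

the second, by 24 hours 20 minutes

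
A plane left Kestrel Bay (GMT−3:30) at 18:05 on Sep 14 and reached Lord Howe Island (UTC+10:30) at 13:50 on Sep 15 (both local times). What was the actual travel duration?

5 hours 45 minutes

Lord Howe Island is 14:00 ahead of Kestrel Bay.
Clock-face elapsed time (ignoring zones) is 19 hours 45 minutes.
Actual elapsed = 19 hours 45 minutes − 14:00 = 5 hours 45 minutes.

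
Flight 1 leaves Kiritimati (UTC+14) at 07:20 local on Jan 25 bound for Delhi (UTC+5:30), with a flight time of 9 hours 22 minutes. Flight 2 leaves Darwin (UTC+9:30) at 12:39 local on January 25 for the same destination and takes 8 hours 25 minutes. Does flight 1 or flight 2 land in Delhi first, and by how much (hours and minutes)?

the first, by 8 hours 52 minutes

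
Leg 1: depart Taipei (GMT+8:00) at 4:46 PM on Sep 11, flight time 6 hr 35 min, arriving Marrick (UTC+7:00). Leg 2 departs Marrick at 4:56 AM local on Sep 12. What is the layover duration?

Convert departure to UTC: 4:46 PM − 8:00 = 8:46 AM UTC on Sep 11.
Add 6 hours 35 minutes flight time → 3:21 PM UTC.
Marrick is UTC+7:00, so local arrival = 3:21 PM + 7:00 = 10:21 PM on Sep 11.
Layover = 4:56 AM − 10:21 PM (+1 day) = 6 hours 35 minutes.

6 hours 35 minutes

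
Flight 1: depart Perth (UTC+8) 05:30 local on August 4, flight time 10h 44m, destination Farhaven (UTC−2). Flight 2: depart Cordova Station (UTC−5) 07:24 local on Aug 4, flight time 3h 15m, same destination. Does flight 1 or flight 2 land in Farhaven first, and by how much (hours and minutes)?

the first, by 7 hours 25 minutes

Flight 1 in UTC: 05:30 − 8:00 = 21:30 on Aug 3.
+10 hours 44 minutes → arrive 08:14 UTC on Aug 4.
Flight 2 in UTC: 07:24 + 5:00 = 12:24 on Aug 4.
+3 hours 15 minutes → arrive 15:39 UTC on Aug 4.
Flight 1 lands earlier by 7 hours 25 minutes.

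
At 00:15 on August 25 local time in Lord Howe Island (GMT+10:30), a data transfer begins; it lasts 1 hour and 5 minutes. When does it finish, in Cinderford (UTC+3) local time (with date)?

17:50 on August 24

Cinderford is 7:30 behind Lord Howe Island.
After 1 hour and 5 minutes it is 01:20 in Lord Howe Island.
Shift by the zone difference: 01:20 − 7:30 = 17:50 on Aug 24 in Cinderford.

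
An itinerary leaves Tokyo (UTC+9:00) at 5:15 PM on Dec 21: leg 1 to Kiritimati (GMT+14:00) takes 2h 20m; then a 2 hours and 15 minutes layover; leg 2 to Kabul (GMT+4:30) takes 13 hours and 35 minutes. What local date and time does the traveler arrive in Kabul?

6:55 AM on December 22

Convert departure to UTC: 5:15 PM − 9:00 = 8:15 AM UTC on Dec 21.
Add 2 hours 20 minutes leg 1 → 10:35 AM UTC.
Add 2 hours and 15 minutes layover in Kiritimati → 12:50 PM UTC.
Add 13 hours and 35 minutes leg 2 → 2:25 AM UTC (Dec 22).
Kabul is UTC+4:30, so local arrival = 2:25 AM + 4:30 = 6:55 AM on Dec 22.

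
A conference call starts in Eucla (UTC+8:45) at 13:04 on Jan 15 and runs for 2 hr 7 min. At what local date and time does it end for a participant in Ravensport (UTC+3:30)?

Convert start to UTC: 13:04 − 8:45 = 04:19 UTC on Jan 15.
Add 2 hours and 7 minutes duration → 06:26 UTC.
Ravensport is UTC+3:30, so local end time = 06:26 + 3:30 = 09:56 on Jan 15.

09:56 on January 15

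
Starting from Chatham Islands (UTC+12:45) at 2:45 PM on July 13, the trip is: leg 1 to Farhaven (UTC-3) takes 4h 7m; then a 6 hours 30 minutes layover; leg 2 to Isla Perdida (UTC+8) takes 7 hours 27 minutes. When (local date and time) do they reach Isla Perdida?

4:04 AM on Jul 14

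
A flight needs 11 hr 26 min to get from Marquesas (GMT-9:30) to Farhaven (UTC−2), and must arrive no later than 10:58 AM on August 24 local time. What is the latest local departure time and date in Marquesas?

4:02 PM on August 23

Target arrival in UTC: 10:58 AM + 2:00 = 12:58 PM on Aug 24.
Subtract 11 hours 26 minutes → departure 1:32 AM UTC on Aug 24.
Marquesas is UTC−9:30: 1:32 AM − 9:30 = 4:02 PM on Aug 23.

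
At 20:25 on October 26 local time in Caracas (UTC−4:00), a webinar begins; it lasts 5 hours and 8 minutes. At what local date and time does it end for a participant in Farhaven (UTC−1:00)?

04:33 on October 27

Convert start to UTC: 20:25 + 4:00 = 00:25 UTC on Oct 27.
Add 5 hours 8 minutes duration → 05:33 UTC.
Farhaven is UTC−1:00, so local end time = 05:33 − 1:00 = 04:33 on Oct 27.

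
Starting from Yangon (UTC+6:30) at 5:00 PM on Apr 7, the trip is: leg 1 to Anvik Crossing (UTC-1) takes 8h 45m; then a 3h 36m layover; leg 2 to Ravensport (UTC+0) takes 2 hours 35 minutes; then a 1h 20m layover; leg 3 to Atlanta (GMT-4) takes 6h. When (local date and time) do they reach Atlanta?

4:46 AM on Apr 8

Convert departure to UTC: 5:00 PM − 6:30 = 10:30 AM UTC on Apr 7.
Add 8 hours and 45 minutes leg 1 → 7:15 PM UTC.
Add 3 hours 36 minutes layover in Anvik Crossing → 10:51 PM UTC.
Add 2 hours and 35 minutes leg 2 → 1:26 AM UTC (Apr 8).
Add 1 hour 20 minutes layover in Ravensport → 2:46 AM UTC.
Add 6 hours leg 3 → 8:46 AM UTC.
Atlanta is UTC−4:00, so local arrival = 8:46 AM − 4:00 = 4:46 AM on Apr 8.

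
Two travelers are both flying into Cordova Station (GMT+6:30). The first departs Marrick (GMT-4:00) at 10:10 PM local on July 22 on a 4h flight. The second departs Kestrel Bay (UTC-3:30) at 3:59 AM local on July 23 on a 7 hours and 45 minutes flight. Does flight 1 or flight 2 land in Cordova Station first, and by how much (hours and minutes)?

the first, by 9 hours 4 minutes

Flight 1 in UTC: 10:10 PM + 4:00 = 2:10 AM on Jul 23.
+4 hours → arrive 6:10 AM UTC on Jul 23.
Flight 2 in UTC: 3:59 AM + 3:30 = 7:29 AM on Jul 23.
+7 hours 45 minutes → arrive 3:14 PM UTC on Jul 23.
Flight 1 lands earlier by 9 hours 4 minutes.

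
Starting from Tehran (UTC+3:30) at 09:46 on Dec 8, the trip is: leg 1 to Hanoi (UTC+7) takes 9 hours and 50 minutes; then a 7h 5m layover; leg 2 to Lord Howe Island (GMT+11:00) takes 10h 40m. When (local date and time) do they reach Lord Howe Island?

Convert departure to UTC: 09:46 − 3:30 = 06:16 UTC on Dec 8.
Add 9 hours and 50 minutes leg 1 → 16:06 UTC.
Add 7 hours and 5 minutes layover in Hanoi → 23:11 UTC.
Add 10 hours and 40 minutes leg 2 → 09:51 UTC (Dec 9).
Lord Howe Island is UTC+11:00, so local arrival = 09:51 + 11:00 = 20:51 on Dec 9.

20:51 on December 9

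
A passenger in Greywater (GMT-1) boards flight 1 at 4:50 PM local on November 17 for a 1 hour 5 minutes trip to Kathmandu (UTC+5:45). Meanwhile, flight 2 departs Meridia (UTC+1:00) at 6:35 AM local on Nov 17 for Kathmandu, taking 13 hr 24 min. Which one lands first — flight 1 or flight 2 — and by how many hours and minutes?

the first, by 4 minutes

Flight 1 in UTC: 4:50 PM + 1:00 = 5:50 PM on Nov 17.
+1 hour 5 minutes → arrive 6:55 PM UTC on Nov 17.
Flight 2 in UTC: 6:35 AM − 1:00 = 5:35 AM on Nov 17.
+13 hours 24 minutes → arrive 6:59 PM UTC on Nov 17.
Flight 1 lands earlier by 4 minutes.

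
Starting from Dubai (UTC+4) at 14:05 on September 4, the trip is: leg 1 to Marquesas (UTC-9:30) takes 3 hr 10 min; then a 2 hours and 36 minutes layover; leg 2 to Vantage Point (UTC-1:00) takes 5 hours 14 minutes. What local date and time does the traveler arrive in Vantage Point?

Convert departure to UTC: 14:05 − 4:00 = 10:05 UTC on Sep 4.
Add 3 hours and 10 minutes leg 1 → 13:15 UTC.
Add 2 hours 36 minutes layover in Marquesas → 15:51 UTC.
Add 5 hours 14 minutes leg 2 → 21:05 UTC.
Vantage Point is UTC−1:00, so local arrival = 21:05 − 1:00 = 20:05 on Sep 4.

20:05 on September 4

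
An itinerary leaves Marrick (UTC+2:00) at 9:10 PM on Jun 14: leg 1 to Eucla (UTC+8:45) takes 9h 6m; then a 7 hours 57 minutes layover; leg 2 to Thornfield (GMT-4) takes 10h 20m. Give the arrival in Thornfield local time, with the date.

Convert departure to UTC: 9:10 PM − 2:00 = 7:10 PM UTC on Jun 14.
Add 9 hours and 6 minutes leg 1 → 4:16 AM UTC (Jun 15).
Add 7 hours and 57 minutes layover in Eucla → 12:13 PM UTC.
Add 10 hours 20 minutes leg 2 → 10:33 PM UTC.
Thornfield is UTC−4:00, so local arrival = 10:33 PM − 4:00 = 6:33 PM on Jun 15.

6:33 PM on Jun 15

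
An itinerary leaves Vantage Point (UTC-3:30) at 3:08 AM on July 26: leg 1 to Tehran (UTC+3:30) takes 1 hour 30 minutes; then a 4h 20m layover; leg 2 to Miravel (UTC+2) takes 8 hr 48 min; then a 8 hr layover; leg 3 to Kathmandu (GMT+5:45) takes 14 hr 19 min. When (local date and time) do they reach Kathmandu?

1:20 AM on July 28

Convert departure to UTC: 3:08 AM + 3:30 = 6:38 AM UTC on Jul 26.
Add 1 hour 30 minutes leg 1 → 8:08 AM UTC.
Add 4 hours and 20 minutes layover in Tehran → 12:28 PM UTC.
Add 8 hours 48 minutes leg 2 → 9:16 PM UTC.
Add 8 hours layover in Miravel → 5:16 AM UTC (Jul 27).
Add 14 hours 19 minutes leg 3 → 7:35 PM UTC.
Kathmandu is UTC+5:45, so local arrival = 7:35 PM + 5:45 = 1:20 AM on Jul 28.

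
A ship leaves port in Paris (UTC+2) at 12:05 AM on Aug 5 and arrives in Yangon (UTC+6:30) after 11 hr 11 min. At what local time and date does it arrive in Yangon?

3:46 PM on August 5

Convert departure to UTC: 12:05 AM − 2:00 = 10:05 PM UTC on Aug 4.
Add 11 hours and 11 minutes travel time → 9:16 AM UTC (Aug 5).
Yangon is UTC+6:30, so local arrival = 9:16 AM + 6:30 = 3:46 PM on Aug 5.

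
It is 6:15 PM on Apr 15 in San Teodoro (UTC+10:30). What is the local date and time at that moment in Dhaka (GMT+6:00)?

Dhaka is 4:30 behind San Teodoro.
Shift by the zone difference: 6:15 PM − 4:30 = 1:45 PM on Apr 15 in Dhaka.

1:45 PM on April 15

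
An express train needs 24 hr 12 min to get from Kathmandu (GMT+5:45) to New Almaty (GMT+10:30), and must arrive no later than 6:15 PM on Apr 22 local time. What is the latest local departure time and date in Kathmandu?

Target arrival in UTC: 6:15 PM − 10:30 = 7:45 AM on Apr 22.
Subtract 24 hours 12 minutes → departure 7:33 AM UTC on Apr 21.
Kathmandu is UTC+5:45: 7:33 AM + 5:45 = 1:18 PM on Apr 21.

1:18 PM on April 21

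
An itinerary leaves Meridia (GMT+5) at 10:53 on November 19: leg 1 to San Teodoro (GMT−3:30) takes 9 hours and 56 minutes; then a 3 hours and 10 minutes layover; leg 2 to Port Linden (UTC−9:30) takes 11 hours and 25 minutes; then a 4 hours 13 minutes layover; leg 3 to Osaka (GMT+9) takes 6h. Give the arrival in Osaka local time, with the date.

Convert departure to UTC: 10:53 − 5:00 = 05:53 UTC on Nov 19.
Add 9 hours and 56 minutes leg 1 → 15:49 UTC.
Add 3 hours 10 minutes layover in San Teodoro → 18:59 UTC.
Add 11 hours 25 minutes leg 2 → 06:24 UTC (Nov 20).
Add 4 hours and 13 minutes layover in Port Linden → 10:37 UTC.
Add 6 hours leg 3 → 16:37 UTC.
Osaka is UTC+9:00, so local arrival = 16:37 + 9:00 = 01:37 on Nov 21.

01:37 on November 21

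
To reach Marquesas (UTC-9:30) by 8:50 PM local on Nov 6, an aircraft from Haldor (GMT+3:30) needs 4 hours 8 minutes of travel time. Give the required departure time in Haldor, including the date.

Target arrival in UTC: 8:50 PM + 9:30 = 6:20 AM on Nov 7.
Subtract 4 hours 8 minutes → departure 2:12 AM UTC on Nov 7.
Haldor is UTC+3:30: 2:12 AM + 3:30 = 5:42 AM on Nov 7.

5:42 AM on Nov 7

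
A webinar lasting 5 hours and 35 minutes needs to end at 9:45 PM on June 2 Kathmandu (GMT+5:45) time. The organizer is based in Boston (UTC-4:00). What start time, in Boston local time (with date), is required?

Target end time in UTC: 9:45 PM − 5:45 = 4:00 PM on Jun 2.
Subtract 5 hours and 35 minutes → start 10:25 AM UTC on Jun 2.
Boston is UTC−4:00: 10:25 AM − 4:00 = 6:25 AM on Jun 2.

6:25 AM on Jun 2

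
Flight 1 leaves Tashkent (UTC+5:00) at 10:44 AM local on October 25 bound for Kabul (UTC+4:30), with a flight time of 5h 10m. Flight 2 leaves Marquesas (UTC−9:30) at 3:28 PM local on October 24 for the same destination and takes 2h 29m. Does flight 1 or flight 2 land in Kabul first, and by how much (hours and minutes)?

the second, by 7 hours 27 minutes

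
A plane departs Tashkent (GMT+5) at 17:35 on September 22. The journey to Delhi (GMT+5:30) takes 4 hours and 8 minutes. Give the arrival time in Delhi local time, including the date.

Convert departure to UTC: 17:35 − 5:00 = 12:35 UTC on Sep 22.
Add 4 hours and 8 minutes travel time → 16:43 UTC.
Delhi is UTC+5:30, so local arrival = 16:43 + 5:30 = 22:13 on Sep 22.

22:13 on Sep 22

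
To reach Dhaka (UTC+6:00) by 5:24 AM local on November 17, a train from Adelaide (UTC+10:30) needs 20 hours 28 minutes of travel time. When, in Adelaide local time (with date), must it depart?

1:26 PM on Nov 16

Target arrival in UTC: 5:24 AM − 6:00 = 11:24 PM on Nov 16.
Subtract 20 hours and 28 minutes → departure 2:56 AM UTC on Nov 16.
Adelaide is UTC+10:30: 2:56 AM + 10:30 = 1:26 PM on Nov 16.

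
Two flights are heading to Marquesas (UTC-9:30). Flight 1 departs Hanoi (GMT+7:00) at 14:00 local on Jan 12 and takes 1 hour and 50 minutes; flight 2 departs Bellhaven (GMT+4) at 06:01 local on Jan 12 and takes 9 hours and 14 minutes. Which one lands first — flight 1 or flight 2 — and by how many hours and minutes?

Flight 1 in UTC: 14:00 − 7:00 = 07:00 on Jan 12.
+1 hour 50 minutes → arrive 08:50 UTC on Jan 12.
Flight 2 in UTC: 06:01 − 4:00 = 02:01 on Jan 12.
+9 hours 14 minutes → arrive 11:15 UTC on Jan 12.
Flight 1 lands earlier by 2 hours 25 minutes.

the first, by 2 hours 25 minutes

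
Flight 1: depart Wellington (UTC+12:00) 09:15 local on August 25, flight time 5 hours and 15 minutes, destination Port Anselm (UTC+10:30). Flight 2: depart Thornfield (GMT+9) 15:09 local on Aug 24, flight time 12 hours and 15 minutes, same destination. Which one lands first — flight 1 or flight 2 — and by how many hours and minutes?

Flight 1 in UTC: 09:15 − 12:00 = 21:15 on Aug 24.
+5 hours and 15 minutes → arrive 02:30 UTC on Aug 25.
Flight 2 in UTC: 15:09 − 9:00 = 06:09 on Aug 24.
+12 hours and 15 minutes → arrive 18:24 UTC on Aug 24.
Flight 2 lands earlier by 8 hours 6 minutes.

the second, by 8 hours 6 minutes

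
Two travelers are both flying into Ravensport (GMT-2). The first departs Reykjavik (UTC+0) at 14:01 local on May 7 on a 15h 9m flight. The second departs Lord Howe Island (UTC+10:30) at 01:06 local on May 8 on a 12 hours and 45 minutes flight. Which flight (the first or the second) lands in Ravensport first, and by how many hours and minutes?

Flight 1 departs at 14:01 UTC (May 7).
+15 hours 9 minutes → arrive 05:10 UTC on May 8.
Flight 2 in UTC: 01:06 − 10:30 = 14:36 on May 7.
+12 hours and 45 minutes → arrive 03:21 UTC on May 8.
Flight 2 lands earlier by 1 hour 49 minutes.

the second, by 1 hour 49 minutes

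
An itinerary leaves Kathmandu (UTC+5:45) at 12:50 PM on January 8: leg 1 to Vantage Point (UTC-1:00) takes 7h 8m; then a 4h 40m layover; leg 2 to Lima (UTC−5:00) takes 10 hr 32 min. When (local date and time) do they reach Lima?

Convert departure to UTC: 12:50 PM − 5:45 = 7:05 AM UTC on Jan 8.
Add 7 hours and 8 minutes leg 1 → 2:13 PM UTC.
Add 4 hours and 40 minutes layover in Vantage Point → 6:53 PM UTC.
Add 10 hours 32 minutes leg 2 → 5:25 AM UTC (Jan 9).
Lima is UTC−5:00, so local arrival = 5:25 AM − 5:00 = 12:25 AM on Jan 9.

12:25 AM on January 9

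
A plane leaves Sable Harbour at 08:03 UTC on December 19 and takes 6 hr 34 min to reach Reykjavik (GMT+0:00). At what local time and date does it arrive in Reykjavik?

Departure is given in UTC: 08:03 on Dec 19.
Add 6 hours and 34 minutes → 14:37 UTC.
Reykjavik is UTC+0, so local arrival is 14:37 on Dec 19.

14:37 on December 19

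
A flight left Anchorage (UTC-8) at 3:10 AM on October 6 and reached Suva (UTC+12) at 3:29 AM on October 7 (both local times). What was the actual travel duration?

4 hours 19 minutes

Departure in UTC: 3:10 AM + 8:00 = 11:10 AM on Oct 6.
Arrival in UTC: 3:29 AM − 12:00 = 3:29 PM on Oct 6.
Elapsed = 3:29 PM − 11:10 AM = 4 hours 19 minutes.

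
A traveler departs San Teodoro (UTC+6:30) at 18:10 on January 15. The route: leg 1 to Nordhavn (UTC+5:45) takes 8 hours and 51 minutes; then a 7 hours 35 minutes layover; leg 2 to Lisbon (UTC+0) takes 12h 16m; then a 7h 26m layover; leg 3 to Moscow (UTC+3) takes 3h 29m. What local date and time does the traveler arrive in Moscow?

06:17 on January 17

Convert departure to UTC: 18:10 − 6:30 = 11:40 UTC on Jan 15.
Add 8 hours and 51 minutes leg 1 → 20:31 UTC.
Add 7 hours 35 minutes layover in Nordhavn → 04:06 UTC (Jan 16).
Add 12 hours 16 minutes leg 2 → 16:22 UTC.
Add 7 hours and 26 minutes layover in Lisbon → 23:48 UTC.
Add 3 hours and 29 minutes leg 3 → 03:17 UTC (Jan 17).
Moscow is UTC+3:00, so local arrival = 03:17 + 3:00 = 06:17 on Jan 17.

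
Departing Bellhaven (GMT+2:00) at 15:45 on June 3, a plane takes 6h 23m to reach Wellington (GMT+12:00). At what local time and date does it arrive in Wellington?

Convert departure to UTC: 15:45 − 2:00 = 13:45 UTC on Jun 3.
Add 6 hours 23 minutes travel time → 20:08 UTC.
Wellington is UTC+12:00, so local arrival = 20:08 + 12:00 = 08:08 on Jun 4.

08:08 on June 4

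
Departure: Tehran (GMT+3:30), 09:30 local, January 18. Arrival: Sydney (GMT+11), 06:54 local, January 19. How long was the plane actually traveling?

13 hours 54 minutes

Sydney is 7:30 ahead of Tehran.
Clock-face elapsed time (ignoring zones) is 21 hours 24 minutes.
Actual elapsed = 21 hours 24 minutes − 7:30 = 13 hours 54 minutes.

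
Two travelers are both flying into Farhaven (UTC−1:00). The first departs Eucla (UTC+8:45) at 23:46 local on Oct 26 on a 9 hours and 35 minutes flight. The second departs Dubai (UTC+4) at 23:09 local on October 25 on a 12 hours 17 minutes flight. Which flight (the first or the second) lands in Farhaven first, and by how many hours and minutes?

Flight 1 in UTC: 23:46 − 8:45 = 15:01 on Oct 26.
+9 hours 35 minutes → arrive 00:36 UTC on Oct 27.
Flight 2 in UTC: 23:09 − 4:00 = 19:09 on Oct 25.
+12 hours and 17 minutes → arrive 07:26 UTC on Oct 26.
Flight 2 lands earlier by 17 hours 10 minutes.

the second, by 17 hours 10 minutes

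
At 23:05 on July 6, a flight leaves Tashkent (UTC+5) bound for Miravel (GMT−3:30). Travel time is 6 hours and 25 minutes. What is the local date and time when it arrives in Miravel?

Convert departure to UTC: 23:05 − 5:00 = 18:05 UTC on Jul 6.
Add 6 hours and 25 minutes travel time → 00:30 UTC (Jul 7).
Miravel is UTC−3:30, so local arrival = 00:30 − 3:30 = 21:00 on Jul 6.

21:00 on July 6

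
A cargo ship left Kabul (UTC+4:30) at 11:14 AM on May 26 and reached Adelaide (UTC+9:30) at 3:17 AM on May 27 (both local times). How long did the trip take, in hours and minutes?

11 hours 3 minutes

Departure in UTC: 11:14 AM − 4:30 = 6:44 AM on May 26.
Arrival in UTC: 3:17 AM − 9:30 = 5:47 PM on May 26.
Elapsed = 5:47 PM − 6:44 AM = 11 hours 3 minutes.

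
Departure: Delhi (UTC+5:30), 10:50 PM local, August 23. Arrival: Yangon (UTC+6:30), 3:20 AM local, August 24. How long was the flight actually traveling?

3 hours 30 minutes

Departure in UTC: 10:50 PM − 5:30 = 5:20 PM on Aug 23.
Arrival in UTC: 3:20 AM − 6:30 = 8:50 PM on Aug 23.
Elapsed = 8:50 PM − 5:20 PM = 3 hours 30 minutes.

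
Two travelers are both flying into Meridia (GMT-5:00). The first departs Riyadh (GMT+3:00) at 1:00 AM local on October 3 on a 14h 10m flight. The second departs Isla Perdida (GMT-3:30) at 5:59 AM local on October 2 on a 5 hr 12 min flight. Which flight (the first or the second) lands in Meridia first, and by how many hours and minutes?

Flight 1 in UTC: 1:00 AM − 3:00 = 10:00 PM on Oct 2.
+14 hours 10 minutes → arrive 12:10 PM UTC on Oct 3.
Flight 2 in UTC: 5:59 AM + 3:30 = 9:29 AM on Oct 2.
+5 hours and 12 minutes → arrive 2:41 PM UTC on Oct 2.
Flight 2 lands earlier by 21 hours 29 minutes.

the second, by 21 hours 29 minutes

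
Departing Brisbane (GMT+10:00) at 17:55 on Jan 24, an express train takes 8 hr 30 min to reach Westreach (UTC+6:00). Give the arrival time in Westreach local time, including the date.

Convert departure to UTC: 17:55 − 10:00 = 07:55 UTC on Jan 24.
Add 8 hours and 30 minutes travel time → 16:25 UTC.
Westreach is UTC+6:00, so local arrival = 16:25 + 6:00 = 22:25 on Jan 24.

22:25 on Jan 24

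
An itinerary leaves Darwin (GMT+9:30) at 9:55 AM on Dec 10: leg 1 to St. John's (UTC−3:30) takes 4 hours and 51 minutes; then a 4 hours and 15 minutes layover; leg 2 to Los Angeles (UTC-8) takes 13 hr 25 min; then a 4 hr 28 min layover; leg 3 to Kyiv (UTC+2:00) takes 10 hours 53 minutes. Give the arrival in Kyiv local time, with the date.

4:17 PM on Dec 11

Convert departure to UTC: 9:55 AM − 9:30 = 12:25 AM UTC on Dec 10.
Add 4 hours 51 minutes leg 1 → 5:16 AM UTC.
Add 4 hours and 15 minutes layover in St. John's → 9:31 AM UTC.
Add 13 hours 25 minutes leg 2 → 10:56 PM UTC.
Add 4 hours 28 minutes layover in Los Angeles → 3:24 AM UTC (Dec 11).
Add 10 hours and 53 minutes leg 3 → 2:17 PM UTC.
Kyiv is UTC+2:00, so local arrival = 2:17 PM + 2:00 = 4:17 PM on Dec 11.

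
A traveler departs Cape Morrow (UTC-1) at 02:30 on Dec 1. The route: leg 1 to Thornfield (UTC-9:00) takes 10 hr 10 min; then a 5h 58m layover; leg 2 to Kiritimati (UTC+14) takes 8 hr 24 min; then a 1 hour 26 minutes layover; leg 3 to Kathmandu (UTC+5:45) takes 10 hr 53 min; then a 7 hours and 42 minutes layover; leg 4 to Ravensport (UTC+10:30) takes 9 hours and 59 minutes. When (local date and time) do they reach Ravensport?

20:32 on December 3

Convert departure to UTC: 02:30 + 1:00 = 03:30 UTC on Dec 1.
Add 10 hours 10 minutes leg 1 → 13:40 UTC.
Add 5 hours 58 minutes layover in Thornfield → 19:38 UTC.
Add 8 hours and 24 minutes leg 2 → 04:02 UTC (Dec 2).
Add 1 hour 26 minutes layover in Kiritimati → 05:28 UTC.
Add 10 hours and 53 minutes leg 3 → 16:21 UTC.
Add 7 hours and 42 minutes layover in Kathmandu → 00:03 UTC (Dec 3).
Add 9 hours and 59 minutes leg 4 → 10:02 UTC.
Ravensport is UTC+10:30, so local arrival = 10:02 + 10:30 = 20:32 on Dec 3.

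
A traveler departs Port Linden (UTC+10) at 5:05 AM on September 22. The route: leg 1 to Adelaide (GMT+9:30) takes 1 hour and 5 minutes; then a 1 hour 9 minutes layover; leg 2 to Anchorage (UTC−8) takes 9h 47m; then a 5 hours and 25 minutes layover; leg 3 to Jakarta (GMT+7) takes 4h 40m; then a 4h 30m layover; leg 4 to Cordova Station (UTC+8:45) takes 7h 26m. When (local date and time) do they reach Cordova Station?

Convert departure to UTC: 5:05 AM − 10:00 = 7:05 PM UTC on Sep 21.
Add 1 hour and 5 minutes leg 1 → 8:10 PM UTC.
Add 1 hour and 9 minutes layover in Adelaide → 9:19 PM UTC.
Add 9 hours and 47 minutes leg 2 → 7:06 AM UTC (Sep 22).
Add 5 hours 25 minutes layover in Anchorage → 12:31 PM UTC.
Add 4 hours 40 minutes leg 3 → 5:11 PM UTC.
Add 4 hours and 30 minutes layover in Jakarta → 9:41 PM UTC.
Add 7 hours and 26 minutes leg 4 → 5:07 AM UTC (Sep 23).
Cordova Station is UTC+8:45, so local arrival = 5:07 AM + 8:45 = 1:52 PM on Sep 23.

1:52 PM on September 23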